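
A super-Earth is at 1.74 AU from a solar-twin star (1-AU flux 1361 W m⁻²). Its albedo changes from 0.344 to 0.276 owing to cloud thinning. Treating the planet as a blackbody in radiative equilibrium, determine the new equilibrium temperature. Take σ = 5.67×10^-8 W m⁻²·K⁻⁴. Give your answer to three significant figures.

195 K

Irradiance scales as 1/d², so S = 1361 W m⁻² × (1/1.74)² = 449.5 W m⁻².
T₂ = [S(1−α₂)/(4σ)]^(1/4) = [449.5·0.724/(4σ)]^(1/4) = 194.6 K.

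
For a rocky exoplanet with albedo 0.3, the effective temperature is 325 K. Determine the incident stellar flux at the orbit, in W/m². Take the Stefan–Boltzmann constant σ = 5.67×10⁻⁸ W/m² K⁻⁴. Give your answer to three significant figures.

3610 W/m²

From S(1−α)/4 = σT⁴: S = 4σT⁴/(1−α).
σT⁴ = 5.67×10⁻⁸·(325)⁴ = 632.6 W/m².
So S = 4×632.6/(1−0.3) = 3615 W/m².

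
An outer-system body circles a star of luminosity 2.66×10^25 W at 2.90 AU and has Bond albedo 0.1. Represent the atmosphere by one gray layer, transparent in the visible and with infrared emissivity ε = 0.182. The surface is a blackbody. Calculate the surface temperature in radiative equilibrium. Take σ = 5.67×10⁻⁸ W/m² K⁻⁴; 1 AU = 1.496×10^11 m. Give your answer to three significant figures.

83.7 K

Orbital distance: d = 2.90 AU = 4.338×10^11 m.
Flux at the orbit: S = L/(4πd²) = 2.66×10^25/(4π·(4.34×10^11)²) = 11.25 W/m².
The planet radiates to space at T_e = [S(1−α)/(4σ)]^(1/4) = 81.73 K.
Surface balance with a leaky layer gives σT_s⁴ = σT_e⁴·2/(2−ε), so T_s = T_e·[2/(2−0.182)]^(1/4) = 83.71 K.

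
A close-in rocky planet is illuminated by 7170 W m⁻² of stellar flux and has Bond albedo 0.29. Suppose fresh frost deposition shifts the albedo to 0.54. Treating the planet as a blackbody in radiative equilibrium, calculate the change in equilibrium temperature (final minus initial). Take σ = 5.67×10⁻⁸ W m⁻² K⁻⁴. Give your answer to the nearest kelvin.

-40 kelvin

Before: T₁ = [7170·0.71/(4σ)]^(1/4) = 387.1 K.
Final:   T₂ = [S(1−0.54)/(4σ)]^(1/4) = 347.3 K.
ΔT = T₂ − T₁ = -39.80 K.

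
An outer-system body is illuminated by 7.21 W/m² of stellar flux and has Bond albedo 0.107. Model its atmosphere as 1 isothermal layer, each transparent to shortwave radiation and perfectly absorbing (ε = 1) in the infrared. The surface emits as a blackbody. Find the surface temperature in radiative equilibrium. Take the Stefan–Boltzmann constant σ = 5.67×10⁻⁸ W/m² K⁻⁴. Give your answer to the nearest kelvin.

Top-of-atmosphere balance: σT_e⁴ = S(1−α)/4 = 1.610 W/m² → T_e = 72.99 K.
For an N-layer opaque stack, T_s⁴ = (N+1)T_e⁴, hence T_s = (2)^(1/4)×72.99 K = 86.80 K.

87 kelvin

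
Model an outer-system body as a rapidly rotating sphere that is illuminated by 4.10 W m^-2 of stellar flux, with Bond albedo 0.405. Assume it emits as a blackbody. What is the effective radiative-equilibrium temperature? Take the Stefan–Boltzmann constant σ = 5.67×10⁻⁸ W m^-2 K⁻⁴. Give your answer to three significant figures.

Absorbed flux (global mean): S(1−α)/4 = 4.100·0.595/4 = 0.6099 W m^-2.
In equilibrium σT⁴ equals this, so T = 57.27 K.

57.3 K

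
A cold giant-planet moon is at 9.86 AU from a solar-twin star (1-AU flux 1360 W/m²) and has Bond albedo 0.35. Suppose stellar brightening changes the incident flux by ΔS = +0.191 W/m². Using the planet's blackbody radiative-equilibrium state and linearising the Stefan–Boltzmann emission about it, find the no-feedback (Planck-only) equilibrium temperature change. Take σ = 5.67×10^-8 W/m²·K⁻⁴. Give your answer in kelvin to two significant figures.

Flux at the orbit: S = 1360/(9.86)² = 13.99 W/m².
Reference equilibrium: T_e = [S(1−α)/(4σ)]^(1/4) = 79.57 K.
ΔF = Δ[S(1−α)]/4 = (1−0.35)·+0.191/4 = 0.03104 W/m².
Linearising σT⁴ gives d(σT⁴)/dT = 4σT_e³ = 0.1143 W/m² per K.
Hence the no-feedback warming is ΔF/(4σT_e³) = 0.272 K.

0.27 K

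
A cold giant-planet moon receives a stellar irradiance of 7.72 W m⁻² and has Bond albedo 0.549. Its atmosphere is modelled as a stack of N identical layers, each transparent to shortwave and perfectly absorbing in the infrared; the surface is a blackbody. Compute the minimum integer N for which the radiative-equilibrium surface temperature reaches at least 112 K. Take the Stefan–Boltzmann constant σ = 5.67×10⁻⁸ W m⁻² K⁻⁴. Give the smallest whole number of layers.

OLR = S(1−α)/4 = 0.8704 W m⁻²; the top layer radiates at T_e = 62.59 K.
Need (N+1)T_e⁴ ≥ T_s⁴, i.e. N+1 ≥ (112/62.59)⁴ = 10.250.
Rounding up, N = 10.

10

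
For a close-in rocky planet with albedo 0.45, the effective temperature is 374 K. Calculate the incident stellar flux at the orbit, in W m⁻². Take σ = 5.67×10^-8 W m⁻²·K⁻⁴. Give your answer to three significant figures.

8070 W m⁻²

Invert the energy balance for S: S = 4σT⁴/(1−α).
The emitted flux is σT⁴ = 1109 W m⁻².
So S = 4×1109/(1−0.45) = 8068 W m⁻².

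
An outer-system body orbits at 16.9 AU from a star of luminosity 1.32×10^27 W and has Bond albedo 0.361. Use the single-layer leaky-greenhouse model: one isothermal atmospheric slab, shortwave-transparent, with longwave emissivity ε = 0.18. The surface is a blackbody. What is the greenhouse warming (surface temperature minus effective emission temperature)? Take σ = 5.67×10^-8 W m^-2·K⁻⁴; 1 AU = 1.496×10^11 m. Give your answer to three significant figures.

1.97 K

Orbital distance: d = 16.9 AU = 2.528×10^12 m.
S = L/(4πd²) = 16.43 W m^-2.
At the top of the atmosphere, σT_e⁴ = S(1−α)/4 = 2.625 W m^-2, giving T_e = 82.49 K.
For a single slab of emissivity ε, T_s⁴ = 2T_e⁴/(2−ε); thus T_s = 82.49·(1.099)^(1/4) = 84.46 K.
T_s − T_e = 84.46 − 82.49 = 1.968 K.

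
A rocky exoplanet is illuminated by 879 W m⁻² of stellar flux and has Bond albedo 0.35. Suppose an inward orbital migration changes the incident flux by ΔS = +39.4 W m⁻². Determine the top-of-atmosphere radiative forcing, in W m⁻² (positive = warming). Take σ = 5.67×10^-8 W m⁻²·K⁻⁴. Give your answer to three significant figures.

6.40 W m⁻²

ΔF = Δ[S(1−α)]/4 = (1−0.35)·+39.4/4 = 6.402 W m⁻².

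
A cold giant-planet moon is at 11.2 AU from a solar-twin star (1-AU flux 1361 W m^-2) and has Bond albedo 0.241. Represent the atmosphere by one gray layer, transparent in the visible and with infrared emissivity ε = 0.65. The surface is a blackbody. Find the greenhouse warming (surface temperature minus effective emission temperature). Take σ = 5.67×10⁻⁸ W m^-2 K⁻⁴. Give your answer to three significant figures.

8.01 K

Flux at the orbit: S = 1361/(11.2)² = 10.85 W m^-2.
Effective emission temperature (TOA balance): σT_e⁴ = S(1−α)/4 = 2.059 W m^-2 → T_e = 77.63 K.
Surface balance with a leaky layer gives σT_s⁴ = σT_e⁴·2/(2−ε), so T_s = T_e·[2/(2−0.65)]^(1/4) = 85.64 K.
T_s − T_e = 85.64 − 77.63 = 8.015 K.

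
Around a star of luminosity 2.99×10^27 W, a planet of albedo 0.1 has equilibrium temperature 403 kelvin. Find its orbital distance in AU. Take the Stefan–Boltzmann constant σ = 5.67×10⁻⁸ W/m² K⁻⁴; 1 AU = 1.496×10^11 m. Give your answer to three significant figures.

Required flux: S = 4σT⁴/(1−α) = 6647 W/m².
S = L/(4πd²) → d = √(L/4πS) = √(2.99×10^27/(4π·6647)) = 1.892×10^11 m = 1.265 AU.

1.26 AU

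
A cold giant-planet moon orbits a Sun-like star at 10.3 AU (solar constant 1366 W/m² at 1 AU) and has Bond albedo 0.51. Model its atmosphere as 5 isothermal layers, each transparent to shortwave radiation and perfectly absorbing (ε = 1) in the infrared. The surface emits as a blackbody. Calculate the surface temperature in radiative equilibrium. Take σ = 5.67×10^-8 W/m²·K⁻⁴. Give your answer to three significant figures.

114 K

Irradiance scales as 1/d², so S = 1366 W/m² × (1/10.3)² = 12.88 W/m².
OLR = S(1−α)/4 = 1.577 W/m²; the top layer radiates at T_e = 72.62 K.
For an N-layer opaque stack, T_s⁴ = (N+1)T_e⁴, hence T_s = (6)^(1/4)×72.62 K = 113.7 K.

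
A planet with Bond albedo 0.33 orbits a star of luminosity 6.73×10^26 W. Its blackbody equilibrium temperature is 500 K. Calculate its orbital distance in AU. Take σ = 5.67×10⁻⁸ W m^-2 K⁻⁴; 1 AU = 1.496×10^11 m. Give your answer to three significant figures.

Energy balance gives S = 4σT⁴/(1−α) = 21160 W m^-2.
From L = 4πd²S, d = √(6.73×10^26/(4π·21160)) = 5.031×10^10 m = 0.3363 AU.

0.336 AU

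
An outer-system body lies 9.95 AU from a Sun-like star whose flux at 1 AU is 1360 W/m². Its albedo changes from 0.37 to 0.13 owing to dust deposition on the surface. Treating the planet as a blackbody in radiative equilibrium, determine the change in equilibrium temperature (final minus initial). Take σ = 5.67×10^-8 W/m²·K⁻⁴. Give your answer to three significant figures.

Irradiance scales as 1/d², so S = 1360 W/m² × (1/9.95)² = 13.74 W/m².
Before: T₁ = [13.74·0.63/(4σ)]^(1/4) = 78.60 K.
After:  T₂ = [13.74·0.87/(4σ)]^(1/4) = 85.20 K.
ΔT = T₂ − T₁ = 6.605 K.

6.61 K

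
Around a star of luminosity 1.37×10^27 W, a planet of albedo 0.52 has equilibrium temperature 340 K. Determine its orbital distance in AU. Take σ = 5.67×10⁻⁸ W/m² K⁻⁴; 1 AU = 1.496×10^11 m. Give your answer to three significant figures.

The flux needed for this T is 4σT⁴/(1−0.52) = 6314 W/m².
Then d = [L/(4πS)]^(1/2) = 1.314×10^11 m, i.e. 0.8783 AU.

0.878 AU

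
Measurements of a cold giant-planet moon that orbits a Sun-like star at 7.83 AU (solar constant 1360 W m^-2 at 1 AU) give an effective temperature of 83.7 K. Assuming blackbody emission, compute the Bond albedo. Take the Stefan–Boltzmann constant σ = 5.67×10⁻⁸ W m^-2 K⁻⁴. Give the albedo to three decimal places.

0.498

By the inverse-square law, S = 1360/7.83² = 22.18 W m^-2.
Rearranging the radiative balance, α = 1 − 4σT⁴/S.
σT⁴ = 2.783 W m^-2, so 4σT⁴ = 11.13 W m^-2.
1−α = 11.13/22.18 = 0.5018, so α = 0.4982.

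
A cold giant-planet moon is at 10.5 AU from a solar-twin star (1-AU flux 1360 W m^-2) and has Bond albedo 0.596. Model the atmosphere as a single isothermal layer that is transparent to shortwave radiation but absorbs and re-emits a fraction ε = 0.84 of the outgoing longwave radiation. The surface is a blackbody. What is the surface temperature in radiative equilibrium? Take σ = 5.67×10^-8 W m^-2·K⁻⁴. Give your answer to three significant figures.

By the inverse-square law, S = 1360/10.5² = 12.34 W m^-2.
The planet radiates to space at T_e = [S(1−α)/(4σ)]^(1/4) = 68.47 K.
For a single slab of emissivity ε, T_s⁴ = 2T_e⁴/(2−ε); thus T_s = 68.47·(1.724)^(1/4) = 78.45 K.

78.5 kelvin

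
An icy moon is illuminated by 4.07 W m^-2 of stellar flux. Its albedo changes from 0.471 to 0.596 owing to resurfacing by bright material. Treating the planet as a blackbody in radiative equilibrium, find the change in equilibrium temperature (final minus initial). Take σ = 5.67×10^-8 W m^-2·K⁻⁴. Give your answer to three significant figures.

Initial: T₁ = [S(1−0.471)/(4σ)]^(1/4) = 55.51 K.
Final:   T₂ = [S(1−0.596)/(4σ)]^(1/4) = 51.89 K.
ΔT = T₂ − T₁ = -3.618 K.

-3.62 K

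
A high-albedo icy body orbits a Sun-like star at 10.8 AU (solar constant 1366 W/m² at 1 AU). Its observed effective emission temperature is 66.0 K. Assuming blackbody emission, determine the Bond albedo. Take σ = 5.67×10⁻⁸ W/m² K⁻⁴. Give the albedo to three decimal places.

Irradiance scales as 1/d², so S = 1366 W/m² × (1/10.8)² = 11.71 W/m².
Rearranging the radiative balance, α = 1 − 4σT⁴/S.
4σT⁴ = 4·5.67×10⁻⁸·(66.0)⁴ = 4.303 W/m².
1−α = 4.303/11.71 = 0.3675, so α = 0.6325.

0.633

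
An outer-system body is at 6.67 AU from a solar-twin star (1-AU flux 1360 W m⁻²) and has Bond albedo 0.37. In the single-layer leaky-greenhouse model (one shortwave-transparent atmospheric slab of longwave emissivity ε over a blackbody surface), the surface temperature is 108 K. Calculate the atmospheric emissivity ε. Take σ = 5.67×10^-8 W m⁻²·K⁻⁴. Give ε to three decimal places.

0.752

Flux at the orbit: S = 1360/(6.67)² = 30.57 W m⁻².
TOA balance gives T_e = 95.99 K.
Since (2−ε)/2 = (T_e/T_s)⁴ = 0.6242, ε = 0.7517.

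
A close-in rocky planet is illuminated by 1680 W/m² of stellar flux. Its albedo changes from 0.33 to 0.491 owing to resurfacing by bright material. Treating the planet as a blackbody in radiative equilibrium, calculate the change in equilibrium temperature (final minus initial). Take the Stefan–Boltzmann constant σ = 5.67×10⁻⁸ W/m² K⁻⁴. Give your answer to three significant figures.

-17.6 K

Before: T₁ = [1680·0.67/(4σ)]^(1/4) = 265.4 K.
Final:   T₂ = [S(1−0.491)/(4σ)]^(1/4) = 247.8 K.
ΔT = T₂ − T₁ = -17.62 K.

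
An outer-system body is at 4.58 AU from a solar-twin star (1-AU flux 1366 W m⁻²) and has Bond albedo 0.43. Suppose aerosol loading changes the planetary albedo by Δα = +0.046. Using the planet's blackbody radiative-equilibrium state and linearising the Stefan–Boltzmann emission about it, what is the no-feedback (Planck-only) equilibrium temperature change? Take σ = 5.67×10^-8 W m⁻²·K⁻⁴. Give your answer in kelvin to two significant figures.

-2.3 K

Irradiance scales as 1/d², so S = 1366 W m⁻² × (1/4.58)² = 65.12 W m⁻².
Unperturbed T_e = [65.12·(1−0.43)/(4σ)]^¼ = 113.1 K.
The change in absorbed flux is Δ[S(1−α)/4] = −SΔα/4 = -0.7489 W m⁻².
Planck response: λ_P = 4σT_e³ = 4·5.67×10⁻⁸·(113.1)³ = 0.3282 W m⁻²/K.
ΔT₀ = ΔF/λ_P = -0.7489/0.3282 = -2.28 K.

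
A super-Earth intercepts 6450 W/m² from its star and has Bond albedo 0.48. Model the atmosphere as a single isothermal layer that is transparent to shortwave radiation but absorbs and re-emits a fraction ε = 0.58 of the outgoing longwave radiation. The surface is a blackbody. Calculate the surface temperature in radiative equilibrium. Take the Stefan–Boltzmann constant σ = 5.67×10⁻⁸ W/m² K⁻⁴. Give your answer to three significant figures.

380 K

At the top of the atmosphere, σT_e⁴ = S(1−α)/4 = 838.5 W/m², giving T_e = 348.7 K.
For a single slab of emissivity ε, T_s⁴ = 2T_e⁴/(2−ε); thus T_s = 348.7·(1.408)^(1/4) = 379.9 K.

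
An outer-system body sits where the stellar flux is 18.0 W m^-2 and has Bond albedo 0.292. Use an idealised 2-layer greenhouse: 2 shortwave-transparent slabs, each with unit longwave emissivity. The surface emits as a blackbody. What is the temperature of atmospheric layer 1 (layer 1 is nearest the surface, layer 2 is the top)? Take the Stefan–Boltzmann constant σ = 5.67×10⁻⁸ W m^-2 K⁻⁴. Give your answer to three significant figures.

103 K

OLR = S(1−α)/4 = 3.186 W m^-2; the top layer radiates at T_e = 86.58 K.
The net upward flux σT_e⁴ is constant between every pair of levels, so T_k⁴ = (N+1−k)T_e⁴.
T_1 = (2)^(1/4)·86.58 = 103.0 K.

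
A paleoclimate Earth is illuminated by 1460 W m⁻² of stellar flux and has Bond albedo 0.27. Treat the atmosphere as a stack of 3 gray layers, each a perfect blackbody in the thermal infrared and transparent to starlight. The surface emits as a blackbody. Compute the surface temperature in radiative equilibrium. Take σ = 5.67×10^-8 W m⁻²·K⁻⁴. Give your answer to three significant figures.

OLR = S(1−α)/4 = 266.4 W m⁻²; the top layer radiates at T_e = 261.8 K.
With N = 3 opaque layers, T_s = (N+1)^(1/4)·T_e = 4^(1/4)·261.8 = 370.3 K.

370 K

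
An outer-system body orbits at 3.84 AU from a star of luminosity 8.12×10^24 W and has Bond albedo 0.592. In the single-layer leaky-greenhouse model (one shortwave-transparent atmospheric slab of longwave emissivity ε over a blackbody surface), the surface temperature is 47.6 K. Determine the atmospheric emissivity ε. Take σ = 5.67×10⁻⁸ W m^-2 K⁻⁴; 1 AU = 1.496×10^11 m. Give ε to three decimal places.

0.628

d = 3.84 × 1.496×10^11 m = 5.745×10^11 m.
S = L/(4πd²) = 1.958 W m^-2.
First, T_e = [1.958·(1−0.592)/(4σ)]^(1/4) = 43.32 K.
Since (2−ε)/2 = (T_e/T_s)⁴ = 0.6861, ε = 0.6277.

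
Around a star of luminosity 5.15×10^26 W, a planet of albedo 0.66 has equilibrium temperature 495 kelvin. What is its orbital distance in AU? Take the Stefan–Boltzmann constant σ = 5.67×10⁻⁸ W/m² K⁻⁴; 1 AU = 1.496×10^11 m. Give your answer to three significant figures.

0.214 AU

The flux needed for this T is 4σT⁴/(1−0.66) = 40050 W/m².
From L = 4πd²S, d = √(5.15×10^26/(4π·40050)) = 3.199×10^10 m = 0.2138 AU.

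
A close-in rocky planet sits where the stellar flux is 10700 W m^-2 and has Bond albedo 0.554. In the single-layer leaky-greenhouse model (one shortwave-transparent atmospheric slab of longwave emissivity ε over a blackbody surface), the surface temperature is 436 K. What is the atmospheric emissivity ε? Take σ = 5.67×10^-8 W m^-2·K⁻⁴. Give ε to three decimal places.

First, T_e = [10700·(1−0.554)/(4σ)]^(1/4) = 380.9 K.
Since (2−ε)/2 = (T_e/T_s)⁴ = 0.5823, ε = 0.8354.

0.835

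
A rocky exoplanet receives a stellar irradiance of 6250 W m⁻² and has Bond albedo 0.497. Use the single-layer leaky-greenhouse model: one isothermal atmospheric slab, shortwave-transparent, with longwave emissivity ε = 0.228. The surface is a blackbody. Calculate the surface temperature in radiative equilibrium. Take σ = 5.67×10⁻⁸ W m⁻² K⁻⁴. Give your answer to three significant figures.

354 kelvin

At the top of the atmosphere, σT_e⁴ = S(1−α)/4 = 785.9 W m⁻², giving T_e = 343.1 K.
The surface balance (absorbed SW + ε·downward IR = σT_s⁴) with T_a⁴ = T_s⁴/2 reduces to T_s = T_e·[2/(2−ε)]^¼ = 353.7 K.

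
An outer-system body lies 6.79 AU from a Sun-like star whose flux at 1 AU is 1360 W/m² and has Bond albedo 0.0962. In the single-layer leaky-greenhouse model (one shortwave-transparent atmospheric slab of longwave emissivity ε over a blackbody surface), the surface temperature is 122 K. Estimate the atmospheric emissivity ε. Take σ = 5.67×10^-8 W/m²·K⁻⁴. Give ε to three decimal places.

Irradiance scales as 1/d², so S = 1360 W/m² × (1/6.79)² = 29.50 W/m².
First, T_e = [29.50·(1−0.0962)/(4σ)]^(1/4) = 104.1 K.
Since (2−ε)/2 = (T_e/T_s)⁴ = 0.5306, ε = 0.9387.

0.939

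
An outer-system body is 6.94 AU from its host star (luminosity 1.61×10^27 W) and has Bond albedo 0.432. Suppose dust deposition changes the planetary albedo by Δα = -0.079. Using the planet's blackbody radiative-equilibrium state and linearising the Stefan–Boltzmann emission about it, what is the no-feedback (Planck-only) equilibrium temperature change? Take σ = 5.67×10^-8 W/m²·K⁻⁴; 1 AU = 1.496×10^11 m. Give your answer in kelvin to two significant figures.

d = 6.94 × 1.496×10^11 m = 1.038×10^12 m.
Flux at the orbit: S = L/(4πd²) = 1.61×10^27/(4π·(1.04×10^12)²) = 118.9 W/m².
Unperturbed T_e = [118.9·(1−0.432)/(4σ)]^¼ = 131.4 K.
TOA radiative forcing: ΔF = −S·Δα/4 = −118.9·(-0.079)/4 = 2.347 W/m².
The Planck feedback parameter is 4σT_e³ = 0.5140 W/m²/K.
ΔT₀ = ΔF/λ_P = 2.347/0.5140 = 4.57 K.

4.6 kelvin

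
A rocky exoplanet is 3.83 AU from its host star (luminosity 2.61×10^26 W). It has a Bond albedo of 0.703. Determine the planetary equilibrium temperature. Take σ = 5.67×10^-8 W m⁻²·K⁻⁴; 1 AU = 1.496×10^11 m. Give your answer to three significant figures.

Orbital distance: d = 3.83 AU = 5.730×10^11 m.
Flux at the orbit: S = L/(4πd²) = 2.61×10^26/(4π·(5.73×10^11)²) = 63.27 W m⁻².
The planet absorbs (1−α)S over its disc πR² and re-emits over 4πR², so the mean absorbed flux is (1−0.703)·63.27/4 = 4.697 W m⁻².
Balancing against σT⁴: T = (4.697/5.67×10⁻⁸)^(1/4) = 95.40 K.

95.4 K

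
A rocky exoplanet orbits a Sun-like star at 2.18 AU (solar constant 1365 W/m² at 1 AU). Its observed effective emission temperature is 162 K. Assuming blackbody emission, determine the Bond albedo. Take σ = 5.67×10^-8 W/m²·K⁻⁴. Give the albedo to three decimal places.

Flux at the orbit: S = 1365/(2.18)² = 287.2 W/m².
From σT⁴ = S(1−α)/4 we invert for α: 1−α = 4σT⁴/S.
σT⁴ = 39.05 W/m², so 4σT⁴ = 156.2 W/m².
1−α = 156.2/287.2 = 0.5439, so α = 0.4561.

0.456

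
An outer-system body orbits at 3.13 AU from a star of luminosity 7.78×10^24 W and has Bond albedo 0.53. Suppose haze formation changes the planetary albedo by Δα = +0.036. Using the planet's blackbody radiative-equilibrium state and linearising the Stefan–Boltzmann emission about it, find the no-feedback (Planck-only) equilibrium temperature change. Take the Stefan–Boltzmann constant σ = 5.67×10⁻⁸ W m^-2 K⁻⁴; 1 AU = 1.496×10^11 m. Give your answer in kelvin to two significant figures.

d = 3.13 × 1.496×10^11 m = 4.682×10^11 m.
Spreading L over a sphere of radius d: S = 7.78×10^24/(4π·4.68×10^11²) = 2.824 W m^-2.
Reference equilibrium: T_e = [S(1−α)/(4σ)]^(1/4) = 49.18 K.
TOA radiative forcing: ΔF = −S·Δα/4 = −2.824·(+0.036)/4 = -0.02541 W m^-2.
Planck response: λ_P = 4σT_e³ = 4·5.67×10⁻⁸·(49.18)³ = 0.02698 W m^-2/K.
So ΔT₀ = -0.02541/0.02698 = -0.942 K.

-0.94 K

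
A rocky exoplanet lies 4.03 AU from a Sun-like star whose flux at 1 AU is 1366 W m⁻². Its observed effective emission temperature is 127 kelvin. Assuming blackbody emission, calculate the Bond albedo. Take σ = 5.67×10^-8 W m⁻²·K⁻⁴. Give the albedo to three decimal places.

0.299

Irradiance scales as 1/d², so S = 1366 W m⁻² × (1/4.03)² = 84.11 W m⁻².
Energy balance: S(1−α)/4 = σT⁴, so 1−α = 4σT⁴/S.
σT⁴ = 14.75 W m⁻², so 4σT⁴ = 59.00 W m⁻².
1−α = 59.00/84.11 = 0.7015, so α = 0.2985.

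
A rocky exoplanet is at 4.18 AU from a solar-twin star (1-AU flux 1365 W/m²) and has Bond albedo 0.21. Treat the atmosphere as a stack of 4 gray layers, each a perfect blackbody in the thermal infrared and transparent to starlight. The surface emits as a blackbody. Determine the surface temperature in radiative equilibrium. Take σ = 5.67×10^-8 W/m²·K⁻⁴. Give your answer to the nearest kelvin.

192 kelvin

Irradiance scales as 1/d², so S = 1365 W/m² × (1/4.18)² = 78.12 W/m².
The effective emission temperature is T_e = [S(1−α)/(4σ)]^¼ = 128.4 K.
For an N-layer opaque stack, T_s⁴ = (N+1)T_e⁴, hence T_s = (5)^(1/4)×128.4 K = 192.1 K.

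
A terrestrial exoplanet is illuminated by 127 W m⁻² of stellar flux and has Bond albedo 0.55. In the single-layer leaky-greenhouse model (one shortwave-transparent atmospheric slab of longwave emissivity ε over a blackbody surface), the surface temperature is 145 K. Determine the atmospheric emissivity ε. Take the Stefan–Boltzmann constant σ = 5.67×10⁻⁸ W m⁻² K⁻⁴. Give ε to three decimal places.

0.860

First, T_e = [127.0·(1−0.55)/(4σ)]^(1/4) = 126.0 K.
Since (2−ε)/2 = (T_e/T_s)⁴ = 0.5700, ε = 0.8599.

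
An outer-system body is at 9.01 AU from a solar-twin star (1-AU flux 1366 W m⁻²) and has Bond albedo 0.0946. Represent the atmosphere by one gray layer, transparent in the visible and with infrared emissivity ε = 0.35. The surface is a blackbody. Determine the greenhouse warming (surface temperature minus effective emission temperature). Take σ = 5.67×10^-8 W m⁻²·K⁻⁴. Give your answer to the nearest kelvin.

Irradiance scales as 1/d², so S = 1366 W m⁻² × (1/9.01)² = 16.83 W m⁻².
At the top of the atmosphere, σT_e⁴ = S(1−α)/4 = 3.809 W m⁻², giving T_e = 90.53 K.
The surface balance (absorbed SW + ε·downward IR = σT_s⁴) with T_a⁴ = T_s⁴/2 reduces to T_s = T_e·[2/(2−ε)]^¼ = 94.99 K.
Greenhouse warming: T_s − T_e = 4.460 K.

4 K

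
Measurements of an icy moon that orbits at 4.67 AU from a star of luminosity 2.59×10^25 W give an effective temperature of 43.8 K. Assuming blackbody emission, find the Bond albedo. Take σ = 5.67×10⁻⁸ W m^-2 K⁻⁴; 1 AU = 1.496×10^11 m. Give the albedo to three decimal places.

0.802

d = 4.67 × 1.496×10^11 m = 6.986×10^11 m.
Flux at the orbit: S = L/(4πd²) = 2.59×10^25/(4π·(6.99×10^11)²) = 4.223 W m^-2.
From σT⁴ = S(1−α)/4 we invert for α: 1−α = 4σT⁴/S.
σT⁴ = 0.2087 W m^-2, so 4σT⁴ = 0.8347 W m^-2.
1−α = 0.8347/4.223 = 0.1977, so α = 0.8023.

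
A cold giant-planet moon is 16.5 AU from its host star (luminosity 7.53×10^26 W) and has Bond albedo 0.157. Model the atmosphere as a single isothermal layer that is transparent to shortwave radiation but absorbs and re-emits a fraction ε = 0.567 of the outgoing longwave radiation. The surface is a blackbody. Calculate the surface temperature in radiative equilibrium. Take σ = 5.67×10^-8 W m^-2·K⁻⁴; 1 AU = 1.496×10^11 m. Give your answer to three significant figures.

84.5 kelvin

Orbital distance: d = 16.5 AU = 2.468×10^12 m.
Flux at the orbit: S = L/(4πd²) = 7.53×10^26/(4π·(2.47×10^12)²) = 9.835 W m^-2.
At the top of the atmosphere, σT_e⁴ = S(1−α)/4 = 2.073 W m^-2, giving T_e = 77.76 K.
The surface balance (absorbed SW + ε·downward IR = σT_s⁴) with T_a⁴ = T_s⁴/2 reduces to T_s = T_e·[2/(2−ε)]^¼ = 84.51 K.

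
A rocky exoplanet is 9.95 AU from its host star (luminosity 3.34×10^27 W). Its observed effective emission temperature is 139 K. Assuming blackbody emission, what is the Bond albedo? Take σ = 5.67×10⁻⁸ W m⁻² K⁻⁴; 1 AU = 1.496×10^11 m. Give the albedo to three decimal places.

Orbital distance: d = 9.95 AU = 1.489×10^12 m.
Spreading L over a sphere of radius d: S = 3.34×10^27/(4π·1.49×10^12²) = 120.0 W m⁻².
Rearranging the radiative balance, α = 1 − 4σT⁴/S.
4σT⁴ = 4·5.67×10⁻⁸·(139)⁴ = 84.66 W m⁻².
Hence α = 1 − 84.66/120.0 = 0.2942.

0.294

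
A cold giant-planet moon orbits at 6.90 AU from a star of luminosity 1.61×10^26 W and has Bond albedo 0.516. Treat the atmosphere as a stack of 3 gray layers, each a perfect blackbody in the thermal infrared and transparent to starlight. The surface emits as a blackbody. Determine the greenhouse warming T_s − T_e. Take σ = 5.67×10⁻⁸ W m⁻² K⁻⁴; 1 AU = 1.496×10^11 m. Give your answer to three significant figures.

29.5 K

Orbital distance: d = 6.90 AU = 1.032×10^12 m.
S = L/(4πd²) = 12.02 W m⁻².
Top-of-atmosphere balance: σT_e⁴ = S(1−α)/4 = 1.455 W m⁻² → T_e = 71.17 K.
T_s = (N+1)^(1/4)·T_e = 100.7 K.
So the greenhouse effect raises the surface by 100.7 − 71.17 = 29.48 K.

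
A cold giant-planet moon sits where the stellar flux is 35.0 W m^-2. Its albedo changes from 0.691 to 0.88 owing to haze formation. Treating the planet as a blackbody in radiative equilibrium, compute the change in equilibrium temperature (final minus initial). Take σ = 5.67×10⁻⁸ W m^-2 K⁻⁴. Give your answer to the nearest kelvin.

-17 K

Initial: T₁ = [S(1−0.691)/(4σ)]^(1/4) = 83.10 K.
After:  T₂ = [35.00·0.12/(4σ)]^(1/4) = 65.60 K.
Change: 65.60 − 83.10 = -17.50 K.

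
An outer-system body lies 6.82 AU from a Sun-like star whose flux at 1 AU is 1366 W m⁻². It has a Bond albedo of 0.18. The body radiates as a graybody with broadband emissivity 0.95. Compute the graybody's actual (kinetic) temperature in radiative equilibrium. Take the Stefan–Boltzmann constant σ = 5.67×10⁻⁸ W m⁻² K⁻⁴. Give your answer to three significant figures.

103 K

By the inverse-square law, S = 1366/6.82² = 29.37 W m⁻².
Averaging over the sphere, the absorbed flux is S(1−α)/4 = 6.021 W m⁻².
Equating to εσT⁴ with ε = 0.95: T = (6.021/0.95σ)^(1/4) = 102.8 K.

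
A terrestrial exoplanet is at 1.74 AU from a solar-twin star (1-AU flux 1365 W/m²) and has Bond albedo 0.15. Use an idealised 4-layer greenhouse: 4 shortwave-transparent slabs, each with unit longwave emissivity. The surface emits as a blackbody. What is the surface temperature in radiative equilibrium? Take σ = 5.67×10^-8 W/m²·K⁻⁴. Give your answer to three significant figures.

Flux at the orbit: S = 1365/(1.74)² = 450.9 W/m².
OLR = S(1−α)/4 = 95.81 W/m²; the top layer radiates at T_e = 202.7 K.
Layer-by-layer balance gives σT_s⁴ = (N+1)σT_e⁴, so T_s = 5^¼·202.7 = 303.2 K.

303 kelvin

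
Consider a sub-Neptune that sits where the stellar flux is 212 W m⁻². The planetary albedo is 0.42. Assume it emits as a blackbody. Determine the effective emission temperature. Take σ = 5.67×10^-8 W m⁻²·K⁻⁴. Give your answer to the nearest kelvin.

Absorbed flux (global mean): S(1−α)/4 = 212.0·0.58/4 = 30.74 W m⁻².
Set σT⁴ = 30.74 → T = (30.74/σ)^(1/4) = 152.6 K.

153 K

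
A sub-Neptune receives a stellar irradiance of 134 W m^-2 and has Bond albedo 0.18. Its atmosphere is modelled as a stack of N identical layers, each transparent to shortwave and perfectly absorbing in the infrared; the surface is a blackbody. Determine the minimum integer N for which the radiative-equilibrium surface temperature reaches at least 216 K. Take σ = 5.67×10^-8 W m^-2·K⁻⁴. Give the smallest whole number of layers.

4

The effective emission temperature is T_e = [S(1−α)/(4σ)]^¼ = 148.4 K.
T_s = (N+1)^(1/4)·T_e ≥ 216 K requires N+1 ≥ (T_s/T_e)⁴ = (216/148.4)⁴ = 4.493.
So N ≥ 3.493; the smallest integer is N = 4.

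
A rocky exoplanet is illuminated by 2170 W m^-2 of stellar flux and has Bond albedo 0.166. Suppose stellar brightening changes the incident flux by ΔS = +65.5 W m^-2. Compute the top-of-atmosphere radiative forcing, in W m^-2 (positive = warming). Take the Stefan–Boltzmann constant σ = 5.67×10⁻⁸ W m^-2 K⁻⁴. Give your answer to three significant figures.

13.7 W m^-2

Only a fraction (1−α) is absorbed and it's spread over 4πR², so ΔF = (1−α)ΔS/4 = 13.66 W m^-2.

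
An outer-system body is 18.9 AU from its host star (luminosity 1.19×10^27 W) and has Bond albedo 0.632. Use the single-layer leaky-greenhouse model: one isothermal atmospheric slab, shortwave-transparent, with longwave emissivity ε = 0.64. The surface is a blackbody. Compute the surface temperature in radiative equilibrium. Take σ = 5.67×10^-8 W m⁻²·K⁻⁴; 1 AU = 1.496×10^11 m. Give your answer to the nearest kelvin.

73 K

Orbital distance: d = 18.9 AU = 2.827×10^12 m.
S = L/(4πd²) = 11.85 W m⁻².
At the top of the atmosphere, σT_e⁴ = S(1−α)/4 = 1.090 W m⁻², giving T_e = 66.21 K.
Surface balance with a leaky layer gives σT_s⁴ = σT_e⁴·2/(2−ε), so T_s = T_e·[2/(2−0.64)]^(1/4) = 72.91 K.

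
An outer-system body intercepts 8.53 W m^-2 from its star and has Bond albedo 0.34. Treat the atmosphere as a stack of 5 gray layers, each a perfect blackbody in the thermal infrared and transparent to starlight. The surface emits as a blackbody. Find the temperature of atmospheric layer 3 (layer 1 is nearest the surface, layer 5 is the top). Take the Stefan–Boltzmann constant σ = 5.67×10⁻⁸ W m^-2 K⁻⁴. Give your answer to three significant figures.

92.9 K

Top-of-atmosphere balance: σT_e⁴ = S(1−α)/4 = 1.407 W m^-2 → T_e = 70.59 K.
In the N-layer model, layer k (counted from the surface) has T_k = (N+1−k)^(1/4)·T_e.
With k = 3: T_3 = (5+1−3)^¼·70.59 K = 92.90 K.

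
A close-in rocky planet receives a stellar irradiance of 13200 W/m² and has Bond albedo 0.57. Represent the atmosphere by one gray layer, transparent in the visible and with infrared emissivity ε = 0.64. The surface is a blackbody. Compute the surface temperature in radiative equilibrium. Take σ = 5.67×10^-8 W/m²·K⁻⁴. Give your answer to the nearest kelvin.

Effective emission temperature (TOA balance): σT_e⁴ = S(1−α)/4 = 1419 W/m² → T_e = 397.7 K.
Surface balance with a leaky layer gives σT_s⁴ = σT_e⁴·2/(2−ε), so T_s = T_e·[2/(2−0.64)]^(1/4) = 438.0 K.

438 kelvin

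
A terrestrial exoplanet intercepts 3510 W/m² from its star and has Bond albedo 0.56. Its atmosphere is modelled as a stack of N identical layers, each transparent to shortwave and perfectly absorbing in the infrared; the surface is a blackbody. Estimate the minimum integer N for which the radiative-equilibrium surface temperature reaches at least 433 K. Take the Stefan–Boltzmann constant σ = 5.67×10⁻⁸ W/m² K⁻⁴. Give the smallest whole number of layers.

OLR = S(1−α)/4 = 386.1 W/m²; the top layer radiates at T_e = 287.3 K.
Since T_s⁴ = (N+1)T_e⁴, we need N ≥ (T_s/T_e)⁴ − 1 = 4.162.
The minimum whole number is N = 5.

5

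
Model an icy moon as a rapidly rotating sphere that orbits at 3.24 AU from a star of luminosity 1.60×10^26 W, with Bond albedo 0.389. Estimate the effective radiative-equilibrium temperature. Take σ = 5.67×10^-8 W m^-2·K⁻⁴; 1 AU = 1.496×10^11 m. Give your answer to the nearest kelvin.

110 K

Orbital distance: d = 3.24 AU = 4.847×10^11 m.
S = L/(4πd²) = 54.19 W m^-2.
The planet absorbs (1−α)S over its disc πR² and re-emits over 4πR², so the mean absorbed flux is (1−0.389)·54.19/4 = 8.278 W m^-2.
Balancing against σT⁴: T = (8.278/5.67×10⁻⁸)^(1/4) = 109.9 K.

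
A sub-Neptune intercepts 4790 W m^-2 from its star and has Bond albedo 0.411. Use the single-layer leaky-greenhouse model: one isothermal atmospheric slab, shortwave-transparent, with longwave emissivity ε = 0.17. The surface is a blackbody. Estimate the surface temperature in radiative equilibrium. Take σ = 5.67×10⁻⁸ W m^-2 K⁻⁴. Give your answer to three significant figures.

341 K

Effective emission temperature (TOA balance): σT_e⁴ = S(1−α)/4 = 705.3 W m^-2 → T_e = 334.0 K.
For a single slab of emissivity ε, T_s⁴ = 2T_e⁴/(2−ε); thus T_s = 334.0·(1.093)^(1/4) = 341.5 K.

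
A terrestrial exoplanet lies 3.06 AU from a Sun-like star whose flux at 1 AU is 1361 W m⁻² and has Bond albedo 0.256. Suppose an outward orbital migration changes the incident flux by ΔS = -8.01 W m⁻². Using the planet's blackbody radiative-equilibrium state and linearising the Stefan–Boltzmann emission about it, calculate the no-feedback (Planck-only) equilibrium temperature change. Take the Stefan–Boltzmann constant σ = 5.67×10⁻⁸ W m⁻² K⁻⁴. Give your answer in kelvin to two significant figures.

Flux at the orbit: S = 1361/(3.06)² = 145.4 W m⁻².
The baseline emission temperature is T_e = 147.8 K.
ΔF = Δ[S(1−α)]/4 = (1−0.256)·-8.01/4 = -1.490 W m⁻².
Linearising σT⁴ gives d(σT⁴)/dT = 4σT_e³ = 0.7318 W m⁻² per K.
So ΔT₀ = -1.490/0.7318 = -2.04 K.

-2.0 kelvin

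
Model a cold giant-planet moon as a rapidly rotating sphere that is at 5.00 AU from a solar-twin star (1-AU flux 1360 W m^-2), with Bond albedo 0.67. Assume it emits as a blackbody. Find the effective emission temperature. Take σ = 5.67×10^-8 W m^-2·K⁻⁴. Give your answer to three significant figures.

Irradiance scales as 1/d², so S = 1360 W m^-2 × (1/5.00)² = 54.40 W m^-2.
The planet absorbs (1−α)S over its disc πR² and re-emits over 4πR², so the mean absorbed flux is (1−0.67)·54.40/4 = 4.488 W m^-2.
In equilibrium σT⁴ equals this, so T = 94.32 K.

94.3 kelvin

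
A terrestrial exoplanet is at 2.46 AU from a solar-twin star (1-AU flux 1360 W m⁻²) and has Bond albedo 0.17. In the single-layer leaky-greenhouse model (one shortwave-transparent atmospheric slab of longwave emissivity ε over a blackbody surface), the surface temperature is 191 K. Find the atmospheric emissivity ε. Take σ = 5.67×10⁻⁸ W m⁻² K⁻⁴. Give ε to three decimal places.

0.764

Flux at the orbit: S = 1360/(2.46)² = 224.7 W m⁻².
Effective temperature: T_e = [S(1−α)/(4σ)]^(1/4) = 169.3 K.
Since (2−ε)/2 = (T_e/T_s)⁴ = 0.6180, ε = 0.7641.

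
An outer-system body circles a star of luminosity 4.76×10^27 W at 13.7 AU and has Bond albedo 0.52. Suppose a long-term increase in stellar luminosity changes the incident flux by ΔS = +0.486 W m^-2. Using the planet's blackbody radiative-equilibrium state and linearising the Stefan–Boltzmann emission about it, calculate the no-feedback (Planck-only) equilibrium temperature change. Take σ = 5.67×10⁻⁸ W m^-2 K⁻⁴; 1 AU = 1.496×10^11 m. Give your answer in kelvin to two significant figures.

d = 13.7 × 1.496×10^11 m = 2.050×10^12 m.
S = L/(4πd²) = 90.18 W m^-2.
The baseline emission temperature is T_e = 117.5 K.
ΔF = Δ[S(1−α)]/4 = (1−0.52)·+0.486/4 = 0.05832 W m^-2.
Linearising σT⁴ gives d(σT⁴)/dT = 4σT_e³ = 0.3683 W m^-2 per K.
Hence the no-feedback warming is ΔF/(4σT_e³) = 0.158 K.

0.16 K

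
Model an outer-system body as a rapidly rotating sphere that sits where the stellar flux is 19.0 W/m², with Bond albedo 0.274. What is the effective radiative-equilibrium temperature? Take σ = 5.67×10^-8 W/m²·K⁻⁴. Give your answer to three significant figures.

88.3 K

Averaging over the sphere, the absorbed flux is S(1−α)/4 = 3.449 W/m².
In equilibrium σT⁴ equals this, so T = 88.31 K.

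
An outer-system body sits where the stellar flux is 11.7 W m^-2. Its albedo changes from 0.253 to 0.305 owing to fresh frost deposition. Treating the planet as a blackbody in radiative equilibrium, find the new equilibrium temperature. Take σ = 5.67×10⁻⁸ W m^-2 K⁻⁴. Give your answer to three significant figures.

T₂ = [S(1−α₂)/(4σ)]^(1/4) = [11.70·0.695/(4σ)]^(1/4) = 77.38 K.

77.4 kelvin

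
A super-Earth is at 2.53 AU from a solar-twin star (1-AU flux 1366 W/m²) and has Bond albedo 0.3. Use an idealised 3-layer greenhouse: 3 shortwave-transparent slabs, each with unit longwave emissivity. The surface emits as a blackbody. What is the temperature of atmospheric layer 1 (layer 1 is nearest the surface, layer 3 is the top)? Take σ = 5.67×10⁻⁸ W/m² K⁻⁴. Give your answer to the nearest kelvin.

Irradiance scales as 1/d², so S = 1366 W/m² × (1/2.53)² = 213.4 W/m².
OLR = S(1−α)/4 = 37.35 W/m²; the top layer radiates at T_e = 160.2 K.
In the N-layer model, layer k (counted from the surface) has T_k = (N+1−k)^(1/4)·T_e.
With k = 1: T_1 = (3+1−1)^¼·160.2 K = 210.8 K.

211 K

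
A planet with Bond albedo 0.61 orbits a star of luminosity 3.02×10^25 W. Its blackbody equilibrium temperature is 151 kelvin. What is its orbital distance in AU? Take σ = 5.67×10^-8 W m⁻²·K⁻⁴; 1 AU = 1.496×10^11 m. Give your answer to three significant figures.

0.596 AU

Energy balance gives S = 4σT⁴/(1−α) = 302.3 W m⁻².
From L = 4πd²S, d = √(3.02×10^25/(4π·302.3)) = 8.916×10^10 m = 0.5960 AU.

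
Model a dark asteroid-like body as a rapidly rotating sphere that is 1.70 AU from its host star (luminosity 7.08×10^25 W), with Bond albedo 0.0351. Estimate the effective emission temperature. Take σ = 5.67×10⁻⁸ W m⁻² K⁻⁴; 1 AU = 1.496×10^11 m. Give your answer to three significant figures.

139 K

d = 1.70 × 1.496×10^11 m = 2.543×10^11 m.
Flux at the orbit: S = L/(4πd²) = 7.08×10^25/(4π·(2.54×10^11)²) = 87.11 W m⁻².
Averaging over the sphere, the absorbed flux is S(1−α)/4 = 21.01 W m⁻².
Set σT⁴ = 21.01 → T = (21.01/σ)^(1/4) = 138.7 K.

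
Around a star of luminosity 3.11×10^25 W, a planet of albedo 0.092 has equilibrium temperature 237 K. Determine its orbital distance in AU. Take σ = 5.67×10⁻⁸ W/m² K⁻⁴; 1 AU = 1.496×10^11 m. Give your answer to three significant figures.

0.375 AU

The flux needed for this T is 4σT⁴/(1−0.092) = 788.0 W/m².
S = L/(4πd²) → d = √(L/4πS) = √(3.11×10^25/(4π·788.0)) = 5.604×10^10 m = 0.3746 AU.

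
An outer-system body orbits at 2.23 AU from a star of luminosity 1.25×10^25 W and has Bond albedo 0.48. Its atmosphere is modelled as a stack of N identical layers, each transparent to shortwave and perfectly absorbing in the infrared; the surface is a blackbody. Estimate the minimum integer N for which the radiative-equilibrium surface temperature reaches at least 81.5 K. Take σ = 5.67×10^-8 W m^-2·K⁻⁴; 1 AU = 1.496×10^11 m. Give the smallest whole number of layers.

d = 2.23 × 1.496×10^11 m = 3.336×10^11 m.
Spreading L over a sphere of radius d: S = 1.25×10^25/(4π·3.34×10^11²) = 8.938 W m^-2.
OLR = S(1−α)/4 = 1.162 W m^-2; the top layer radiates at T_e = 67.28 K.
Since T_s⁴ = (N+1)T_e⁴, we need N ≥ (T_s/T_e)⁴ − 1 = 1.153.
Rounding up, N = 2.

2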